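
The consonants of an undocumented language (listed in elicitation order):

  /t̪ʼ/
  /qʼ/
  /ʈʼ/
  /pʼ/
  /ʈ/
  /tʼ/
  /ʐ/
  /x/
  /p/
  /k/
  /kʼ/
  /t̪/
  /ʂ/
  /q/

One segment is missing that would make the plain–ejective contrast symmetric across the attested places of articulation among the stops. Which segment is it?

/t/

place of articulation  plain     ejective
bilabial          p         pʼ      
dental            t̪        t̪ʼ     
alveolar          —         tʼ      
retroflex         ʈ         ʈʼ      
velar             k         kʼ      
uvular            q         qʼ      
The alveolar row has no plain member, so the gap is the plain alveolar stop /t/.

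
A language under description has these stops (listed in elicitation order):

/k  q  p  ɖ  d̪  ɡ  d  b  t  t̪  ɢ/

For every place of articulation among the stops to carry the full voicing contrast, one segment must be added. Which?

/ʈ/

bilabial: voiceless /p/, voiced /b/.
dental: voiceless /t̪/, voiced /d̪/.
alveolar: voiceless /t/, voiced /d/.
retroflex: voiceless —, voiced /ɖ/.
velar: voiceless /k/, voiced /ɡ/.
uvular: voiceless /q/, voiced /ɢ/.
The retroflex row has no voiceless member, so the gap is the voiceless retroflex stop /ʈ/.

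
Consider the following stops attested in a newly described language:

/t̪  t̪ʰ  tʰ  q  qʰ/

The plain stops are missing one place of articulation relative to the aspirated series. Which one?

Plain: /t̪/ (dental), /q/ (uvular).
Aspirated: /t̪ʰ/ (dental), /tʰ/ (alveolar), /qʰ/ (uvular).
Every place of articulation has a plain member except alveolar, where /t/ would be expected.

alveolar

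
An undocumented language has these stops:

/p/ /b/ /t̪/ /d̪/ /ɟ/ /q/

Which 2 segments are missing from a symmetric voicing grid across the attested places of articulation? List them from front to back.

/c/, /ɢ/

bilabial: voiceless /p/, voiced /b/.
dental: voiceless /t̪/, voiced /d̪/.
palatal: voiceless —, voiced /ɟ/.
uvular: voiceless /q/, voiced —.
Gaps, from front to back: palatal lacks voiceless (/c/); uvular lacks voiced (/ɢ/).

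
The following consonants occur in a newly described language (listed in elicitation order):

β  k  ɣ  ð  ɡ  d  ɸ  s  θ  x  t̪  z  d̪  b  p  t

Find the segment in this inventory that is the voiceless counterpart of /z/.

/s/

/z/ is a voiced alveolar fricative.
The voiceless counterpart is a voiceless alveolar fricative — in this inventory, /s/.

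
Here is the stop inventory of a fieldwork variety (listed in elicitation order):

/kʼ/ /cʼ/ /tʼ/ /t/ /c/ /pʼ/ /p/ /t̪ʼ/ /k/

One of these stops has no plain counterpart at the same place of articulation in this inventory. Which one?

Bilabial: /p/ ~ /pʼ/
Alveolar: /t/ ~ /tʼ/
Palatal: /c/ ~ /cʼ/
Velar: /k/ ~ /kʼ/
Dental: only /t̪ʼ/ (ejective); no plain partner.
So /t̪ʼ/ is the unpaired segment.

/t̪ʼ/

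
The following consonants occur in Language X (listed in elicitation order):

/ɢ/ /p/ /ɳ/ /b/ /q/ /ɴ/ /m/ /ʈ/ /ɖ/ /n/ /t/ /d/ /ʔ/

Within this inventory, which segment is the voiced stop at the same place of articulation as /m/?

/b/

/m/ is a bilabial nasal.
The voiced stop at the same place is a voiced bilabial stop — in this inventory, /b/.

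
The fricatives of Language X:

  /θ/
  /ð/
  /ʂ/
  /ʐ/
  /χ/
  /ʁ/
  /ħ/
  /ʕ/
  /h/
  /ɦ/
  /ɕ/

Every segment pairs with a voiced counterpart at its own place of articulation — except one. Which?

/ɕ/

Dental: /θ/ ~ /ð/
Retroflex: /ʂ/ ~ /ʐ/
Uvular: /χ/ ~ /ʁ/
Pharyngeal: /ħ/ ~ /ʕ/
Glottal: /h/ ~ /ɦ/
Alveolo-palatal: only /ɕ/ (voiceless); no voiced partner.
So /ɕ/ is the unpaired segment.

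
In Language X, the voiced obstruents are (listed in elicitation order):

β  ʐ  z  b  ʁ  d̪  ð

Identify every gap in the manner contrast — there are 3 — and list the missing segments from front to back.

/d/, /ɖ/, /ɢ/

Stop: /b/ (bilabial), /d̪/ (dental).
Fricative: /β/ (bilabial), /ð/ (dental), /z/ (alveolar), /ʐ/ (retroflex), /ʁ/ (uvular).
Gaps, from front to back: alveolar lacks stop (/d/); retroflex lacks stop (/ɖ/); uvular lacks stop (/ɢ/).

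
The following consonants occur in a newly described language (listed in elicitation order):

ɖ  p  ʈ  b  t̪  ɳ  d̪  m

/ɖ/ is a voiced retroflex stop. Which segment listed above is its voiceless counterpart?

The voiceless counterpart is a voiceless retroflex stop — in this inventory, /ʈ/.

/ʈ/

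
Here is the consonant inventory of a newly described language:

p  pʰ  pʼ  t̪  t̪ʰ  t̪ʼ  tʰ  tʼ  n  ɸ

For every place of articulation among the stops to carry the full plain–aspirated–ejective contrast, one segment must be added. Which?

Plain: /p/ (bilabial), /t̪/ (dental).
Aspirated: /pʰ/ (bilabial), /t̪ʰ/ (dental), /tʰ/ (alveolar).
Ejective: /pʼ/ (bilabial), /t̪ʼ/ (dental), /tʼ/ (alveolar).
The alveolar row has no plain member, so the gap is the plain alveolar stop /t/.

/t/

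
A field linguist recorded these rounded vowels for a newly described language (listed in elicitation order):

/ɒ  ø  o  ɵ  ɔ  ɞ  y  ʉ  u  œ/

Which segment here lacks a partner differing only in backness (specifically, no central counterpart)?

High: /y/ ~ /ʉ/ ~ /u/
High-mid: /ø/ ~ /ɵ/ ~ /o/
Low-mid: /œ/ ~ /ɞ/ ~ /ɔ/
Low: only /ɒ/ (back); no central partner.
So /ɒ/ is the unpaired segment.

/ɒ/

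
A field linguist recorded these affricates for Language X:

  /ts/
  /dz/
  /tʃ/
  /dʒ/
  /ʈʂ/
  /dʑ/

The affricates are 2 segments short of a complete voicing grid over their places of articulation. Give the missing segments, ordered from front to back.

place of articulation  voiceless  voiced  
alveolar          ts        dz      
postalveolar      tʃ        dʒ      
retroflex         ʈʂ        —       
alveolo-palatal   —         dʑ      
Gaps, from front to back: retroflex lacks voiced (/ɖʐ/); alveolo-palatal lacks voiceless (/tɕ/).

/ɖʐ/, /tɕ/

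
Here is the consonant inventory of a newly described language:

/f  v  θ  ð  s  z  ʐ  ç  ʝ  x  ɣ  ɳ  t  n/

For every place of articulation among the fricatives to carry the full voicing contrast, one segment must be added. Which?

/ʂ/

place of articulation  voiceless  voiced  
labiodental       f         v       
dental            θ         ð       
alveolar          s         z       
retroflex         —         ʐ       
palatal           ç         ʝ       
velar             x         ɣ       
The retroflex row has no voiceless member, so the gap is the voiceless retroflex fricative /ʂ/.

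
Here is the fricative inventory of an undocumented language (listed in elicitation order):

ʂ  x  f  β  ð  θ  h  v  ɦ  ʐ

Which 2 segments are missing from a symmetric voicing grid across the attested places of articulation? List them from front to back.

bilabial: voiceless —, voiced /β/.
labiodental: voiceless /f/, voiced /v/.
dental: voiceless /θ/, voiced /ð/.
retroflex: voiceless /ʂ/, voiced /ʐ/.
velar: voiceless /x/, voiced —.
glottal: voiceless /h/, voiced /ɦ/.
Gaps, from front to back: bilabial lacks voiceless (/ɸ/); velar lacks voiced (/ɣ/).

/ɸ/, /ɣ/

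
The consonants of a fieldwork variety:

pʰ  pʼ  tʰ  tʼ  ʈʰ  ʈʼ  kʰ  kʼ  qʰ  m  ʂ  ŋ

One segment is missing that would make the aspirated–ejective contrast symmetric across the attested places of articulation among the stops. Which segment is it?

/qʼ/

Aspirated: /pʰ/ (bilabial), /tʰ/ (alveolar), /ʈʰ/ (retroflex), /kʰ/ (velar), /qʰ/ (uvular).
Ejective: /pʼ/ (bilabial), /tʼ/ (alveolar), /ʈʼ/ (retroflex), /kʼ/ (velar).
The uvular row has no ejective member, so the gap is the ejective uvular stop /qʼ/.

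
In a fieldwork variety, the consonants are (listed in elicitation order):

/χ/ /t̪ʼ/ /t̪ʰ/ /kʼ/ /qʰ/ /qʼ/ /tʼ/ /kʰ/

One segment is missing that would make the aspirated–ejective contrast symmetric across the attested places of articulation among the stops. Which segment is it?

Aspirated: /t̪ʰ/ (dental), /kʰ/ (velar), /qʰ/ (uvular).
Ejective: /t̪ʼ/ (dental), /tʼ/ (alveolar), /kʼ/ (velar), /qʼ/ (uvular).
The alveolar row has no aspirated member, so the gap is the aspirated alveolar stop /tʰ/.

/tʰ/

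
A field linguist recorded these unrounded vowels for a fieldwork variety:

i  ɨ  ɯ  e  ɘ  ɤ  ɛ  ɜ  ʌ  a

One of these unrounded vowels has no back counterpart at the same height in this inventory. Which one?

High: /i/ ~ /ɨ/ ~ /ɯ/
High-mid: /e/ ~ /ɘ/ ~ /ɤ/
Low-mid: /ɛ/ ~ /ɜ/ ~ /ʌ/
Low: only /a/ (front); no back partner.
So /a/ is the unpaired segment.

/a/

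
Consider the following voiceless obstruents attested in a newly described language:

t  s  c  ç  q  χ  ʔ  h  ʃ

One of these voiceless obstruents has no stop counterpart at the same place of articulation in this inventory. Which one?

/ʃ/

Alveolar: /t/ ~ /s/
Palatal: /c/ ~ /ç/
Uvular: /q/ ~ /χ/
Glottal: /ʔ/ ~ /h/
Postalveolar: only /ʃ/ (fricative); no stop partner.
So /ʃ/ is the unpaired segment.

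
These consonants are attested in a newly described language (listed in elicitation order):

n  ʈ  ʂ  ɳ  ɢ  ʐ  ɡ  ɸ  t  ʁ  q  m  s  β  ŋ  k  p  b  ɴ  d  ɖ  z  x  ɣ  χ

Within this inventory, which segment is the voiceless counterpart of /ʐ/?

/ʂ/

/ʐ/ is a voiced retroflex fricative.
The voiceless counterpart is a voiceless retroflex fricative — in this inventory, /ʂ/.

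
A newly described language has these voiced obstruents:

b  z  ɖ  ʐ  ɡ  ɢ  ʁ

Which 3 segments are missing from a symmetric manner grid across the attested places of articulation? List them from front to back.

/β/, /d/, /ɣ/

place of articulation  stop      fricative
bilabial          b         —       
alveolar          —         z       
retroflex         ɖ         ʐ       
velar             ɡ         —       
uvular            ɢ         ʁ       
Gaps, from front to back: bilabial lacks fricative (/β/); alveolar lacks stop (/d/); velar lacks fricative (/ɣ/).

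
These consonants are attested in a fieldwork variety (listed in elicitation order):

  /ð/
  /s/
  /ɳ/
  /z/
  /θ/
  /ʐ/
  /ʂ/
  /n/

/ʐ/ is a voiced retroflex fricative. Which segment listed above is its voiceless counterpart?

/ʂ/

The voiceless counterpart is a voiceless retroflex fricative — in this inventory, /ʂ/.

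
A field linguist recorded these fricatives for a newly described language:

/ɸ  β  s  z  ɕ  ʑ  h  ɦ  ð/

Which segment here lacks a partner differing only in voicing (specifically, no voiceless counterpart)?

Bilabial: /ɸ/ ~ /β/
Alveolar: /s/ ~ /z/
Alveolo-palatal: /ɕ/ ~ /ʑ/
Glottal: /h/ ~ /ɦ/
Dental: only /ð/ (voiced); no voiceless partner.
So /ð/ is the unpaired segment.

/ð/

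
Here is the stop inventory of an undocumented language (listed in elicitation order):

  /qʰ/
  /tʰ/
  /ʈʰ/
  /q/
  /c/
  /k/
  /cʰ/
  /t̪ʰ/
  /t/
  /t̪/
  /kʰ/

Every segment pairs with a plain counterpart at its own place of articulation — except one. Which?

/ʈʰ/

Dental: /t̪/ ~ /t̪ʰ/
Alveolar: /t/ ~ /tʰ/
Palatal: /c/ ~ /cʰ/
Velar: /k/ ~ /kʰ/
Uvular: /q/ ~ /qʰ/
Retroflex: only /ʈʰ/ (aspirated); no plain partner.
So /ʈʰ/ is the unpaired segment.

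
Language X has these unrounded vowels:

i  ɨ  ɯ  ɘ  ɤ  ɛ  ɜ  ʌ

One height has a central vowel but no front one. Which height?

high-mid

height            front     central   back    
high              i         ɨ         ɯ       
high-mid          —         ɘ         ɤ       
low-mid           ɛ         ɜ         ʌ       
Every height has a front member except high-mid, where /e/ would be expected.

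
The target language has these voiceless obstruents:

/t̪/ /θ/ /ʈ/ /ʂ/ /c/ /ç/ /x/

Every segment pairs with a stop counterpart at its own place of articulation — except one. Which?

Dental: /t̪/ ~ /θ/
Retroflex: /ʈ/ ~ /ʂ/
Palatal: /c/ ~ /ç/
Velar: only /x/ (fricative); no stop partner.
So /x/ is the unpaired segment.

/x/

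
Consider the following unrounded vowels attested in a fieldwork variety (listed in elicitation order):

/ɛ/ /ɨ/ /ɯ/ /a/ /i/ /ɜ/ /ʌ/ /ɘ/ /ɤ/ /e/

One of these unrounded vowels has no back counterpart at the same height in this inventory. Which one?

High: /i/ ~ /ɨ/ ~ /ɯ/
High-mid: /e/ ~ /ɘ/ ~ /ɤ/
Low-mid: /ɛ/ ~ /ɜ/ ~ /ʌ/
Low: only /a/ (front); no back partner.
So /a/ is the unpaired segment.

/a/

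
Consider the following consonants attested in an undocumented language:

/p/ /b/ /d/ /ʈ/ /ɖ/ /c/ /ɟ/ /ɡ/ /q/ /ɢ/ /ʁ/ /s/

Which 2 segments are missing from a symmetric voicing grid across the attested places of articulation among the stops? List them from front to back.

bilabial: voiceless /p/, voiced /b/.
alveolar: voiceless —, voiced /d/.
retroflex: voiceless /ʈ/, voiced /ɖ/.
palatal: voiceless /c/, voiced /ɟ/.
velar: voiceless —, voiced /ɡ/.
uvular: voiceless /q/, voiced /ɢ/.
Gaps, from front to back: alveolar lacks voiceless (/t/); velar lacks voiceless (/k/).

/t/, /k/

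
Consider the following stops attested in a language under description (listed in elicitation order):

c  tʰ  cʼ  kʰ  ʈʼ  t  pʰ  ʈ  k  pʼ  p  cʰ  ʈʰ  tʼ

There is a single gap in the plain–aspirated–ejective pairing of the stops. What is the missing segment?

Plain: /p/ (bilabial), /t/ (alveolar), /ʈ/ (retroflex), /c/ (palatal), /k/ (velar).
Aspirated: /pʰ/ (bilabial), /tʰ/ (alveolar), /ʈʰ/ (retroflex), /cʰ/ (palatal), /kʰ/ (velar).
Ejective: /pʼ/ (bilabial), /tʼ/ (alveolar), /ʈʼ/ (retroflex), /cʼ/ (palatal).
The velar row has no ejective member, so the gap is the ejective velar stop /kʼ/.

/kʼ/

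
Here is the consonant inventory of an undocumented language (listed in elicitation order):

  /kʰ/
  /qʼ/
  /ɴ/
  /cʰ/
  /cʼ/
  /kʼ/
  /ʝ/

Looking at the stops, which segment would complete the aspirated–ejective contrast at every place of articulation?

Aspirated: /cʰ/ (palatal), /kʰ/ (velar).
Ejective: /cʼ/ (palatal), /kʼ/ (velar), /qʼ/ (uvular).
The uvular row has no aspirated member, so the gap is the aspirated uvular stop /qʰ/.

/qʰ/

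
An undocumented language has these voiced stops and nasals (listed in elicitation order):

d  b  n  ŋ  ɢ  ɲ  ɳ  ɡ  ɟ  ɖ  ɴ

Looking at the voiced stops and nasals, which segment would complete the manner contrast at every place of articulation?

/m/

bilabial: oral stop /b/, nasal —.
alveolar: oral stop /d/, nasal /n/.
retroflex: oral stop /ɖ/, nasal /ɳ/.
palatal: oral stop /ɟ/, nasal /ɲ/.
velar: oral stop /ɡ/, nasal /ŋ/.
uvular: oral stop /ɢ/, nasal /ɴ/.
The bilabial row has no nasal member, so the gap is the bilabial nasal /m/.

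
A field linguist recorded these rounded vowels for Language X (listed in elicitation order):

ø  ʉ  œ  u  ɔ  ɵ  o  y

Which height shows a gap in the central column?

low-mid

Front: /y/ (high), /ø/ (high-mid), /œ/ (low-mid).
Central: /ʉ/ (high), /ɵ/ (high-mid).
Back: /u/ (high), /o/ (high-mid), /ɔ/ (low-mid).
Every height has a central member except low-mid, where /ɞ/ would be expected.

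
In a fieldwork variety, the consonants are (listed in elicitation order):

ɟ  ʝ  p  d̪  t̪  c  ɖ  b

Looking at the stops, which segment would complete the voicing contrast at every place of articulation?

Voiceless: /p/ (bilabial), /t̪/ (dental), /c/ (palatal).
Voiced: /b/ (bilabial), /d̪/ (dental), /ɖ/ (retroflex), /ɟ/ (palatal).
The retroflex row has no voiceless member, so the gap is the voiceless retroflex stop /ʈ/.

/ʈ/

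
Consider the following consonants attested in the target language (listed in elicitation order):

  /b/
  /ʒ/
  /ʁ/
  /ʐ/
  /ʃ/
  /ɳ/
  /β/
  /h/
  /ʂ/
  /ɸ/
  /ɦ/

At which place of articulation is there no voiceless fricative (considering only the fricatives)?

uvular

Voiceless: /ɸ/ (bilabial), /ʃ/ (postalveolar), /ʂ/ (retroflex), /h/ (glottal).
Voiced: /β/ (bilabial), /ʒ/ (postalveolar), /ʐ/ (retroflex), /ʁ/ (uvular), /ɦ/ (glottal).
Every place of articulation has a voiceless member except uvular, where /χ/ would be expected.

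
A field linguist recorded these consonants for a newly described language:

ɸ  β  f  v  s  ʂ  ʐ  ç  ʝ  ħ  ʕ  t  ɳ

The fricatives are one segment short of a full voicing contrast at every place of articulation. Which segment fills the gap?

/z/

Voiceless: /ɸ/ (bilabial), /f/ (labiodental), /s/ (alveolar), /ʂ/ (retroflex), /ç/ (palatal), /ħ/ (pharyngeal).
Voiced: /β/ (bilabial), /v/ (labiodental), /ʐ/ (retroflex), /ʝ/ (palatal), /ʕ/ (pharyngeal).
The alveolar row has no voiced member, so the gap is the voiced alveolar fricative /z/.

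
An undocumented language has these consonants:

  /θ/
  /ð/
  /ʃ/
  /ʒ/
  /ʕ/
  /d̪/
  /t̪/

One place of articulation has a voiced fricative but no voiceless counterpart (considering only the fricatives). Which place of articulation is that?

Voiceless: /θ/ (dental), /ʃ/ (postalveolar).
Voiced: /ð/ (dental), /ʒ/ (postalveolar), /ʕ/ (pharyngeal).
Every place of articulation has a voiceless member except pharyngeal, where /ħ/ would be expected.

pharyngeal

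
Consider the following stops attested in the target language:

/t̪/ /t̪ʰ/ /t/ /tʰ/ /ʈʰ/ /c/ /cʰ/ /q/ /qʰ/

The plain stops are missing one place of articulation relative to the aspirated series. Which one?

dental: plain /t̪/, aspirated /t̪ʰ/.
alveolar: plain /t/, aspirated /tʰ/.
retroflex: plain —, aspirated /ʈʰ/.
palatal: plain /c/, aspirated /cʰ/.
uvular: plain /q/, aspirated /qʰ/.
Every place of articulation has a plain member except retroflex, where /ʈ/ would be expected.

retroflex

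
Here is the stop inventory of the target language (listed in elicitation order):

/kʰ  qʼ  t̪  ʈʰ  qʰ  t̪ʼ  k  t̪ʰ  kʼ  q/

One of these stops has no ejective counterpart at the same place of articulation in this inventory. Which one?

/ʈʰ/

Dental: /t̪/ ~ /t̪ʰ/ ~ /t̪ʼ/
Velar: /k/ ~ /kʰ/ ~ /kʼ/
Uvular: /q/ ~ /qʰ/ ~ /qʼ/
Retroflex: only /ʈʰ/ (aspirated); no ejective partner.
So /ʈʰ/ is the unpaired segment.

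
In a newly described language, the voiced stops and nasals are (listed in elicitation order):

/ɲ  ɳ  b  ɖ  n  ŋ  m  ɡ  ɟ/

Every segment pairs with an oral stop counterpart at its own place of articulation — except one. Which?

Bilabial: /b/ ~ /m/
Retroflex: /ɖ/ ~ /ɳ/
Palatal: /ɟ/ ~ /ɲ/
Velar: /ɡ/ ~ /ŋ/
Alveolar: only /n/ (nasal); no oral stop partner.
So /n/ is the unpaired segment.

/n/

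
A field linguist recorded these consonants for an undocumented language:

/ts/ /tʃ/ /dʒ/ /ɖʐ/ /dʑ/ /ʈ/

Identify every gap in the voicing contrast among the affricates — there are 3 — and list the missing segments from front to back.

Voiceless: /ts/ (alveolar), /tʃ/ (postalveolar).
Voiced: /dʒ/ (postalveolar), /ɖʐ/ (retroflex), /dʑ/ (alveolo-palatal).
Gaps, from front to back: alveolar lacks voiced (/dz/); retroflex lacks voiceless (/ʈʂ/); alveolo-palatal lacks voiceless (/tɕ/).

/dz/, /ʈʂ/, /tɕ/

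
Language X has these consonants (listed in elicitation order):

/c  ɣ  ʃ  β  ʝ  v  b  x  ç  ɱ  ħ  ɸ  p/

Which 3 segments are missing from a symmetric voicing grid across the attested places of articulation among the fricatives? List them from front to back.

/f/, /ʒ/, /ʕ/

bilabial: voiceless /ɸ/, voiced /β/.
labiodental: voiceless —, voiced /v/.
postalveolar: voiceless /ʃ/, voiced —.
palatal: voiceless /ç/, voiced /ʝ/.
velar: voiceless /x/, voiced /ɣ/.
pharyngeal: voiceless /ħ/, voiced —.
Gaps, from front to back: labiodental lacks voiceless (/f/); postalveolar lacks voiced (/ʒ/); pharyngeal lacks voiced (/ʕ/).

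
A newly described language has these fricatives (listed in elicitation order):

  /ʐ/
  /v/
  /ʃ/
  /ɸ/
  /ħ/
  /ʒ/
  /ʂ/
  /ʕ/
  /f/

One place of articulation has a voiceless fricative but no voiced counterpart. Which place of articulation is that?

bilabial

bilabial: voiceless /ɸ/, voiced —.
labiodental: voiceless /f/, voiced /v/.
postalveolar: voiceless /ʃ/, voiced /ʒ/.
retroflex: voiceless /ʂ/, voiced /ʐ/.
pharyngeal: voiceless /ħ/, voiced /ʕ/.
Every place of articulation has a voiced member except bilabial, where /β/ would be expected.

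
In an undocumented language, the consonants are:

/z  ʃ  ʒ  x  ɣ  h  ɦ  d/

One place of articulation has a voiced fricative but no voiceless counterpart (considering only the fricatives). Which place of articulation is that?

alveolar: voiceless —, voiced /z/.
postalveolar: voiceless /ʃ/, voiced /ʒ/.
velar: voiceless /x/, voiced /ɣ/.
glottal: voiceless /h/, voiced /ɦ/.
Every place of articulation has a voiceless member except alveolar, where /s/ would be expected.

alveolar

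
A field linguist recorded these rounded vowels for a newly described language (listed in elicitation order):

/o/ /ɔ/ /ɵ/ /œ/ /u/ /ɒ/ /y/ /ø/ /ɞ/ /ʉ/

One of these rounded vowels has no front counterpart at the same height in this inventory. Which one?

/ɒ/

High: /y/ ~ /ʉ/ ~ /u/
High-mid: /ø/ ~ /ɵ/ ~ /o/
Low-mid: /œ/ ~ /ɞ/ ~ /ɔ/
Low: only /ɒ/ (back); no front partner.
So /ɒ/ is the unpaired segment.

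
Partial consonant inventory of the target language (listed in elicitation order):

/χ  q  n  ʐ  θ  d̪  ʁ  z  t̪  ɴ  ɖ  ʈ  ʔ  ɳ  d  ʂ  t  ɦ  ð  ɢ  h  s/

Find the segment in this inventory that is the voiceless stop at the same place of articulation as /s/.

/t/

/s/ is a voiceless alveolar fricative.
The voiceless stop at the same place is a voiceless alveolar stop — in this inventory, /t/.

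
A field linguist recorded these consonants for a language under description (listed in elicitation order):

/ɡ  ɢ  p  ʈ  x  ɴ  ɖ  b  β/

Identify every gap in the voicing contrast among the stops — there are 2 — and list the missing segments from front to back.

/k/, /q/

place of articulation  voiceless  voiced  
bilabial          p         b       
retroflex         ʈ         ɖ       
velar             —         ɡ       
uvular            —         ɢ       
Gaps, from front to back: velar lacks voiceless (/k/); uvular lacks voiceless (/q/).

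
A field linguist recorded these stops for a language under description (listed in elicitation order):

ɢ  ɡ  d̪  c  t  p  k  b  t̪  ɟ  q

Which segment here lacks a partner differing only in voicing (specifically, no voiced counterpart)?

/t/

Bilabial: /p/ ~ /b/
Dental: /t̪/ ~ /d̪/
Palatal: /c/ ~ /ɟ/
Velar: /k/ ~ /ɡ/
Uvular: /q/ ~ /ɢ/
Alveolar: only /t/ (voiceless); no voiced partner.
So /t/ is the unpaired segment.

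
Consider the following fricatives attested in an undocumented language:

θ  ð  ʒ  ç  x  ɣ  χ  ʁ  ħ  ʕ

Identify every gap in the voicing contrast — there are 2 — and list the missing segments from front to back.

/ʃ/, /ʝ/

dental: voiceless /θ/, voiced /ð/.
postalveolar: voiceless —, voiced /ʒ/.
palatal: voiceless /ç/, voiced —.
velar: voiceless /x/, voiced /ɣ/.
uvular: voiceless /χ/, voiced /ʁ/.
pharyngeal: voiceless /ħ/, voiced /ʕ/.
Gaps, from front to back: postalveolar lacks voiceless (/ʃ/); palatal lacks voiced (/ʝ/).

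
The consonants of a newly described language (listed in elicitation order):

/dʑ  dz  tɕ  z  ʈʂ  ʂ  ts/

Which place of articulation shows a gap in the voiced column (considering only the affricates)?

retroflex

Voiceless: /ts/ (alveolar), /ʈʂ/ (retroflex), /tɕ/ (alveolo-palatal).
Voiced: /dz/ (alveolar), /dʑ/ (alveolo-palatal).
Every place of articulation has a voiced member except retroflex, where /ɖʐ/ would be expected.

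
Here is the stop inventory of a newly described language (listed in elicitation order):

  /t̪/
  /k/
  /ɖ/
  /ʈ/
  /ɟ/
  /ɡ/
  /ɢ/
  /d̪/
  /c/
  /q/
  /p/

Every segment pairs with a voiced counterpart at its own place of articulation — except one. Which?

/p/

Dental: /t̪/ ~ /d̪/
Retroflex: /ʈ/ ~ /ɖ/
Palatal: /c/ ~ /ɟ/
Velar: /k/ ~ /ɡ/
Uvular: /q/ ~ /ɢ/
Bilabial: only /p/ (voiceless); no voiced partner.
So /p/ is the unpaired segment.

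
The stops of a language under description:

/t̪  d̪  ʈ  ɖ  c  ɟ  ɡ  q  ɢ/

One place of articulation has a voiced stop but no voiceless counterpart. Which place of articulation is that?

velar

place of articulation  voiceless  voiced  
dental            t̪        d̪      
retroflex         ʈ         ɖ       
palatal           c         ɟ       
velar             —         ɡ       
uvular            q         ɢ       
Every place of articulation has a voiceless member except velar, where /k/ would be expected.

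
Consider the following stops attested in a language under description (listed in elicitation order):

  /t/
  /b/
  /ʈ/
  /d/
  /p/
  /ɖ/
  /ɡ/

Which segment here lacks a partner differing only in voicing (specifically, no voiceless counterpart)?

/ɡ/

Bilabial: /p/ ~ /b/
Alveolar: /t/ ~ /d/
Retroflex: /ʈ/ ~ /ɖ/
Velar: only /ɡ/ (voiced); no voiceless partner.
So /ɡ/ is the unpaired segment.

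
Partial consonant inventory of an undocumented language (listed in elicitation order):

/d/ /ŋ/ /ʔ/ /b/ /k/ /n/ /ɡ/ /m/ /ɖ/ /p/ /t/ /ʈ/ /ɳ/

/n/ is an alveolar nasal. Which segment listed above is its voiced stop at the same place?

The voiced stop at the same place is a voiced alveolar stop — in this inventory, /d/.

/d/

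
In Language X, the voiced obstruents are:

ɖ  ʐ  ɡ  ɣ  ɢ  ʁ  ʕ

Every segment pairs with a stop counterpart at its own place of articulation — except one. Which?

/ʕ/

Retroflex: /ɖ/ ~ /ʐ/
Velar: /ɡ/ ~ /ɣ/
Uvular: /ɢ/ ~ /ʁ/
Pharyngeal: only /ʕ/ (fricative); no stop partner.
So /ʕ/ is the unpaired segment.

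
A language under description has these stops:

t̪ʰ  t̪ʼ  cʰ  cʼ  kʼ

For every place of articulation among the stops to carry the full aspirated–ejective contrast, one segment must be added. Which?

/kʰ/

place of articulation  aspirated  ejective
dental            t̪ʰ       t̪ʼ     
palatal           cʰ        cʼ      
velar             —         kʼ      
The velar row has no aspirated member, so the gap is the aspirated velar stop /kʰ/.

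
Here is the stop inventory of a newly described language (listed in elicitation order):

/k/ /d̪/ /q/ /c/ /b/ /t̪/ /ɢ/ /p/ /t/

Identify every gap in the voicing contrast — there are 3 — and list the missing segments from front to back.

/d/, /ɟ/, /ɡ/

place of articulation  voiceless  voiced  
bilabial          p         b       
dental            t̪        d̪      
alveolar          t         —       
palatal           c         —       
velar             k         —       
uvular            q         ɢ       
Gaps, from front to back: alveolar lacks voiced (/d/); palatal lacks voiced (/ɟ/); velar lacks voiced (/ɡ/).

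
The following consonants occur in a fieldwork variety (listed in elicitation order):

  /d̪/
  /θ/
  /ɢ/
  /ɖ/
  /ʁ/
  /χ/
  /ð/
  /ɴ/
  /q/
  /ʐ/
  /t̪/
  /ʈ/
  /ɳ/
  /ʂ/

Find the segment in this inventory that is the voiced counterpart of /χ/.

/ʁ/

/χ/ is a voiceless uvular fricative.
The voiced counterpart is a voiced uvular fricative — in this inventory, /ʁ/.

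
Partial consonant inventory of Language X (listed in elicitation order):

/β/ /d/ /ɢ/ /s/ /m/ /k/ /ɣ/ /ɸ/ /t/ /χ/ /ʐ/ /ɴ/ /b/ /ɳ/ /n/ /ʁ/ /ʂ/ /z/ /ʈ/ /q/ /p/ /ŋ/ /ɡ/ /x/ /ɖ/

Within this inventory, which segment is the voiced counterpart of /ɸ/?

/ɸ/ is a voiceless bilabial fricative.
The voiced counterpart is a voiced bilabial fricative — in this inventory, /β/.

/β/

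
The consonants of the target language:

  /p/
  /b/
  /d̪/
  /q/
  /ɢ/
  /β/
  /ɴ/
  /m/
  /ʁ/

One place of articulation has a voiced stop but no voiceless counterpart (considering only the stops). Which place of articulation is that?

place of articulation  voiceless  voiced  
bilabial          p         b       
dental            —         d̪      
uvular            q         ɢ       
Every place of articulation has a voiceless member except dental, where /t̪/ would be expected.

dental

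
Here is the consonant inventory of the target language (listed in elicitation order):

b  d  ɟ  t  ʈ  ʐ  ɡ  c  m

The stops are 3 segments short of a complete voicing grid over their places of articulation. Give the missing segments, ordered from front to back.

/p/, /ɖ/, /k/

bilabial: voiceless —, voiced /b/.
alveolar: voiceless /t/, voiced /d/.
retroflex: voiceless /ʈ/, voiced —.
palatal: voiceless /c/, voiced /ɟ/.
velar: voiceless —, voiced /ɡ/.
Gaps, from front to back: bilabial lacks voiceless (/p/); retroflex lacks voiced (/ɖ/); velar lacks voiceless (/k/).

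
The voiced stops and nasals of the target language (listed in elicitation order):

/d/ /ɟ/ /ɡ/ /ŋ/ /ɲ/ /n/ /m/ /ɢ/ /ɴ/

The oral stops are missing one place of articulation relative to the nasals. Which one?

bilabial: oral stop —, nasal /m/.
alveolar: oral stop /d/, nasal /n/.
palatal: oral stop /ɟ/, nasal /ɲ/.
velar: oral stop /ɡ/, nasal /ŋ/.
uvular: oral stop /ɢ/, nasal /ɴ/.
Every place of articulation has an oral stop member except bilabial, where /b/ would be expected.

bilabial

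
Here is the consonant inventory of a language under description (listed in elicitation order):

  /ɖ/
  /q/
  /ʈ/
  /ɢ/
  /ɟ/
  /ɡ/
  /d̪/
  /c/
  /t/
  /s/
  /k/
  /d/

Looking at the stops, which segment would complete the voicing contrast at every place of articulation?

/t̪/

Voiceless: /t/ (alveolar), /ʈ/ (retroflex), /c/ (palatal), /k/ (velar), /q/ (uvular).
Voiced: /d̪/ (dental), /d/ (alveolar), /ɖ/ (retroflex), /ɟ/ (palatal), /ɡ/ (velar), /ɢ/ (uvular).
The dental row has no voiceless member, so the gap is the voiceless dental stop /t̪/.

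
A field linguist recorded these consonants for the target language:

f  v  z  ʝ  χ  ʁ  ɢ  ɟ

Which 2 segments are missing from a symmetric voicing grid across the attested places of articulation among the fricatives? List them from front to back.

/s/, /ç/

place of articulation  voiceless  voiced  
labiodental       f         v       
alveolar          —         z       
palatal           —         ʝ       
uvular            χ         ʁ       
Gaps, from front to back: alveolar lacks voiceless (/s/); palatal lacks voiceless (/ç/).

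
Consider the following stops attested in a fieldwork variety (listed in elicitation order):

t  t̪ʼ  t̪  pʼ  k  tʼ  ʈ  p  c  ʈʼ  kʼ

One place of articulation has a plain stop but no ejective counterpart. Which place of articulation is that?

bilabial: plain /p/, ejective /pʼ/.
dental: plain /t̪/, ejective /t̪ʼ/.
alveolar: plain /t/, ejective /tʼ/.
retroflex: plain /ʈ/, ejective /ʈʼ/.
palatal: plain /c/, ejective —.
velar: plain /k/, ejective /kʼ/.
Every place of articulation has an ejective member except palatal, where /cʼ/ would be expected.

palatal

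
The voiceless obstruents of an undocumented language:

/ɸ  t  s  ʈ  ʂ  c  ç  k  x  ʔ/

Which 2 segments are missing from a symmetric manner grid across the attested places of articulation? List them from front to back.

/p/, /h/

Stop: /t/ (alveolar), /ʈ/ (retroflex), /c/ (palatal), /k/ (velar), /ʔ/ (glottal).
Fricative: /ɸ/ (bilabial), /s/ (alveolar), /ʂ/ (retroflex), /ç/ (palatal), /x/ (velar).
Gaps, from front to back: bilabial lacks stop (/p/); glottal lacks fricative (/h/).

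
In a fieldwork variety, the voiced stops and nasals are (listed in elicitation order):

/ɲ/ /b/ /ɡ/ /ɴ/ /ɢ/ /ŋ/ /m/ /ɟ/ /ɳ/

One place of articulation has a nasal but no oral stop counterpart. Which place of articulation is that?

place of articulation  oral stop  nasal   
bilabial          b         m       
retroflex         —         ɳ       
palatal           ɟ         ɲ       
velar             ɡ         ŋ       
uvular            ɢ         ɴ       
Every place of articulation has an oral stop member except retroflex, where /ɖ/ would be expected.

retroflex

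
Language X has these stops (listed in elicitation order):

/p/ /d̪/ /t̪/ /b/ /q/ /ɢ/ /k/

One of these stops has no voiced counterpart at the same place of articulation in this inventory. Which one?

/k/

Bilabial: /p/ ~ /b/
Dental: /t̪/ ~ /d̪/
Uvular: /q/ ~ /ɢ/
Velar: only /k/ (voiceless); no voiced partner.
So /k/ is the unpaired segment.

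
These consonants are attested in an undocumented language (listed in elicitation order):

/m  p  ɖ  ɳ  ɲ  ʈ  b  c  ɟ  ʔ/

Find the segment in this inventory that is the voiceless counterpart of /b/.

/p/

/b/ is a voiced bilabial stop.
The voiceless counterpart is a voiceless bilabial stop — in this inventory, /p/.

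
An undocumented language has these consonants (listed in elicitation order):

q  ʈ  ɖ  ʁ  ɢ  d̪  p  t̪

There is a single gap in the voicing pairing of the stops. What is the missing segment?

bilabial: voiceless /p/, voiced —.
dental: voiceless /t̪/, voiced /d̪/.
retroflex: voiceless /ʈ/, voiced /ɖ/.
uvular: voiceless /q/, voiced /ɢ/.
The bilabial row has no voiced member, so the gap is the voiced bilabial stop /b/.

/b/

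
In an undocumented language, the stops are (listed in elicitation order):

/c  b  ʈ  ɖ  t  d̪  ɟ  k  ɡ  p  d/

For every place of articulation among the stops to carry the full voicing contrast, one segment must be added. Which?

/t̪/

bilabial: voiceless /p/, voiced /b/.
dental: voiceless —, voiced /d̪/.
alveolar: voiceless /t/, voiced /d/.
retroflex: voiceless /ʈ/, voiced /ɖ/.
palatal: voiceless /c/, voiced /ɟ/.
velar: voiceless /k/, voiced /ɡ/.
The dental row has no voiceless member, so the gap is the voiceless dental stop /t̪/.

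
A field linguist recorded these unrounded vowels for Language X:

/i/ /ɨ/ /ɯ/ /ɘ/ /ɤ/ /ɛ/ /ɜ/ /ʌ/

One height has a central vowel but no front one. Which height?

height            front     central   back    
high              i         ɨ         ɯ       
high-mid          —         ɘ         ɤ       
low-mid           ɛ         ɜ         ʌ       
Every height has a front member except high-mid, where /e/ would be expected.

high-mid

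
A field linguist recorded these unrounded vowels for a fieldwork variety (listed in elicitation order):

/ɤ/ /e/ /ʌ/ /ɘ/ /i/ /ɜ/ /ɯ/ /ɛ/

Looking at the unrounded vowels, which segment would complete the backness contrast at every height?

/ɨ/

height            front     central   back    
high              i         —         ɯ       
high-mid          e         ɘ         ɤ       
low-mid           ɛ         ɜ         ʌ       
The high row has no central member, so the gap is the high central unrounded vowel /ɨ/.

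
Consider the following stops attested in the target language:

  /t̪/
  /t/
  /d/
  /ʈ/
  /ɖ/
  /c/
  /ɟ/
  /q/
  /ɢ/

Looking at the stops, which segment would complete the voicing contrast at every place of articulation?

/d̪/

Voiceless: /t̪/ (dental), /t/ (alveolar), /ʈ/ (retroflex), /c/ (palatal), /q/ (uvular).
Voiced: /d/ (alveolar), /ɖ/ (retroflex), /ɟ/ (palatal), /ɢ/ (uvular).
The dental row has no voiced member, so the gap is the voiced dental stop /d̪/.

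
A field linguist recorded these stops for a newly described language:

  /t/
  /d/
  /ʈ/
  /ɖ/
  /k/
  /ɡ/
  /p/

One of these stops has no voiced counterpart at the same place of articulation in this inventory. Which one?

/p/

Alveolar: /t/ ~ /d/
Retroflex: /ʈ/ ~ /ɖ/
Velar: /k/ ~ /ɡ/
Bilabial: only /p/ (voiceless); no voiced partner.
So /p/ is the unpaired segment.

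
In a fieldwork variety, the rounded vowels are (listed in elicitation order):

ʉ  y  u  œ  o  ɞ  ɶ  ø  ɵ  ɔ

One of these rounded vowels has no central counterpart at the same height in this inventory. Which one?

/ɶ/

High: /y/ ~ /ʉ/ ~ /u/
High-mid: /ø/ ~ /ɵ/ ~ /o/
Low-mid: /œ/ ~ /ɞ/ ~ /ɔ/
Low: only /ɶ/ (front); no central partner.
So /ɶ/ is the unpaired segment.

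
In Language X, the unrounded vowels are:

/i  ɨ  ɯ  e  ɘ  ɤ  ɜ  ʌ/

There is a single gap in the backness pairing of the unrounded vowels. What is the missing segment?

Front: /i/ (high), /e/ (high-mid).
Central: /ɨ/ (high), /ɘ/ (high-mid), /ɜ/ (low-mid).
Back: /ɯ/ (high), /ɤ/ (high-mid), /ʌ/ (low-mid).
The low-mid row has no front member, so the gap is the low-mid front unrounded vowel /ɛ/.

/ɛ/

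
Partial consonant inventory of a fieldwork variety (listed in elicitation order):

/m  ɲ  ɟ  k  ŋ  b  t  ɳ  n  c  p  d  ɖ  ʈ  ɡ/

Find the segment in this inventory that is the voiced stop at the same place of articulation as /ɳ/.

/ɳ/ is a retroflex nasal.
The voiced stop at the same place is a voiced retroflex stop — in this inventory, /ɖ/.

/ɖ/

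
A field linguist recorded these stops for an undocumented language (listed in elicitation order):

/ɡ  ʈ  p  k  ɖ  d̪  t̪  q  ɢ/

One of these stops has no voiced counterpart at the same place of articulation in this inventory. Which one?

/p/

Dental: /t̪/ ~ /d̪/
Retroflex: /ʈ/ ~ /ɖ/
Velar: /k/ ~ /ɡ/
Uvular: /q/ ~ /ɢ/
Bilabial: only /p/ (voiceless); no voiced partner.
So /p/ is the unpaired segment.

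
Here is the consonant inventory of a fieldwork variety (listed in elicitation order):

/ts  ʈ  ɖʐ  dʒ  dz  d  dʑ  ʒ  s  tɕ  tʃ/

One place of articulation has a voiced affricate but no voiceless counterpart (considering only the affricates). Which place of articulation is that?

retroflex

Voiceless: /ts/ (alveolar), /tʃ/ (postalveolar), /tɕ/ (alveolo-palatal).
Voiced: /dz/ (alveolar), /dʒ/ (postalveolar), /ɖʐ/ (retroflex), /dʑ/ (alveolo-palatal).
Every place of articulation has a voiceless member except retroflex, where /ʈʂ/ would be expected.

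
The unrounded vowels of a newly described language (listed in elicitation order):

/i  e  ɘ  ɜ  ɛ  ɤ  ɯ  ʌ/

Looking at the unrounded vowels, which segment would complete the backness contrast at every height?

/ɨ/

Front: /i/ (high), /e/ (high-mid), /ɛ/ (low-mid).
Central: /ɘ/ (high-mid), /ɜ/ (low-mid).
Back: /ɯ/ (high), /ɤ/ (high-mid), /ʌ/ (low-mid).
The high row has no central member, so the gap is the high central unrounded vowel /ɨ/.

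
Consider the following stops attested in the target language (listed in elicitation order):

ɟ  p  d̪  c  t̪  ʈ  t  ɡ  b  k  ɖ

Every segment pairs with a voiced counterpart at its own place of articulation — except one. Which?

/t/

Bilabial: /p/ ~ /b/
Dental: /t̪/ ~ /d̪/
Retroflex: /ʈ/ ~ /ɖ/
Palatal: /c/ ~ /ɟ/
Velar: /k/ ~ /ɡ/
Alveolar: only /t/ (voiceless); no voiced partner.
So /t/ is the unpaired segment.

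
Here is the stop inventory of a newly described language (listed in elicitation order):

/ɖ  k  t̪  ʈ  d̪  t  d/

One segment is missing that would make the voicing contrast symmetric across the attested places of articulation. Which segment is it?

dental: voiceless /t̪/, voiced /d̪/.
alveolar: voiceless /t/, voiced /d/.
retroflex: voiceless /ʈ/, voiced /ɖ/.
velar: voiceless /k/, voiced —.
The velar row has no voiced member, so the gap is the voiced velar stop /ɡ/.

/ɡ/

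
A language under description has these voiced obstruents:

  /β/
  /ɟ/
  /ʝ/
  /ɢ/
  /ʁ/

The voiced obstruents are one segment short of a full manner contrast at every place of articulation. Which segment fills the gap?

bilabial: stop —, fricative /β/.
palatal: stop /ɟ/, fricative /ʝ/.
uvular: stop /ɢ/, fricative /ʁ/.
The bilabial row has no stop member, so the gap is the bilabial stop /b/.

/b/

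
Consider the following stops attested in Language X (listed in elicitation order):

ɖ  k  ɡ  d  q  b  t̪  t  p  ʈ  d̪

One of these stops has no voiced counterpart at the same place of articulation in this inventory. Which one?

Bilabial: /p/ ~ /b/
Dental: /t̪/ ~ /d̪/
Alveolar: /t/ ~ /d/
Retroflex: /ʈ/ ~ /ɖ/
Velar: /k/ ~ /ɡ/
Uvular: only /q/ (voiceless); no voiced partner.
So /q/ is the unpaired segment.

/q/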